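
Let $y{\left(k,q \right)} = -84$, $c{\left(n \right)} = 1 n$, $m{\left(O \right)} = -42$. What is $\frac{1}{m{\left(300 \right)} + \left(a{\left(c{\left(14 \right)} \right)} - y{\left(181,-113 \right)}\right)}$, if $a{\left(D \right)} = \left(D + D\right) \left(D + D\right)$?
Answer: $\frac{1}{826} \approx 0.0012107$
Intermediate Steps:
$c{\left(n \right)} = n$
$a{\left(D \right)} = 4 D^{2}$ ($a{\left(D \right)} = 2 D 2 D = 4 D^{2}$)
$\frac{1}{m{\left(300 \right)} + \left(a{\left(c{\left(14 \right)} \right)} - y{\left(181,-113 \right)}\right)} = \frac{1}{-42 - \left(-84 - 4 \cdot 14^{2}\right)} = \frac{1}{-42 + \left(4 \cdot 196 + 84\right)} = \frac{1}{-42 + \left(784 + 84\right)} = \frac{1}{-42 + 868} = \frac{1}{826}$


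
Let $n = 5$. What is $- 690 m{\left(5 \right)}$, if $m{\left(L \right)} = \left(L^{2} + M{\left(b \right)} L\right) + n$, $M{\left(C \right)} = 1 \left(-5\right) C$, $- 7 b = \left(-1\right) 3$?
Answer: $- \frac{93150}{7} \approx -13307.0$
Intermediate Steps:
$b = \frac{3}{7}$ ($b = - \frac{\left(-1\right) 3}{7} = \left(- \frac{1}{7}\right) \left(-3\right) = \frac{3}{7} \approx 0.42857$)
$M{\left(C \right)} = - 5 C$
$m{\left(L \right)} = 5 + L^{2} - \frac{15 L}{7}$ ($m{\left(L \right)} = \left(L^{2} + \left(-5\right) \frac{3}{7} L\right) + 5 = \left(L^{2} - \frac{15 L}{7}\right) + 5 = 5 + L^{2} - \frac{15 L}{7}$)
$- 690 m{\left(5 \right)} = - 690 \left(5 + 5^{2} - \frac{75}{7}\right) = - 690 \left(5 + 25 - \frac{75}{7}\right) = \left(-690\right) \frac{135}{7} = - \frac{93150}{7}$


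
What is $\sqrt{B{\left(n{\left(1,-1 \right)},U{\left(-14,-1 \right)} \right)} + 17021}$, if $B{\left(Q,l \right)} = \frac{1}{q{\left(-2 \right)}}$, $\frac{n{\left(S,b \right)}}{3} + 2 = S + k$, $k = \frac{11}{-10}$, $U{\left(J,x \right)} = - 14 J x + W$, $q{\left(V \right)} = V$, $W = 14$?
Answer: $\frac{\sqrt{68082}}{2} \approx 130.46$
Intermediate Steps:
$U{\left(J,x \right)} = 14 - 14 J x$ ($U{\left(J,x \right)} = - 14 J x + 14 = 14 - 14 J x$)
$k = - \frac{11}{10}$ ($k = 11 \left(- \frac{1}{10}\right) = - \frac{11}{10} \approx -1.1$)
$n{\left(S,b \right)} = - \frac{93}{10} + 3 S$ ($n{\left(S,b \right)} = -6 + 3 \left(S - \frac{11}{10}\right) = -6 + 3 \left(- \frac{11}{10} + S\right) = -6 + \left(- \frac{33}{10} + 3 S\right) = - \frac{93}{10} + 3 S$)
$B{\left(Q,l \right)} = - \frac{1}{2}$ ($B{\left(Q,l \right)} = \frac{1}{-2} = - \frac{1}{2}$)
$\sqrt{B{\left(n{\left(1,-1 \right)},U{\left(-14,-1 \right)} \right)} + 17021} = \sqrt{- \frac{1}{2} + 17021} = \sqrt{\frac{34041}{2}} = \frac{\sqrt{68082}}{2}$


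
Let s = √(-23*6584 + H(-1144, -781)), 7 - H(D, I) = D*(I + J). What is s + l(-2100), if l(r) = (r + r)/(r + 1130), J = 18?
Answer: 420/97 + I*√1024297 ≈ 4.3299 + 1012.1*I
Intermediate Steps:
H(D, I) = 7 - D*(18 + I) (H(D, I) = 7 - D*(I + 18) = 7 - D*(18 + I))
l(r) = 2*r/(1130 + r) (l(r) = (2*r)/(1130 + r) = 2*r/(1130 + r))
s = I*√1024297 (s = √(-23*6584 + (7 - 18*(-1144) - 1*(-1144)*(-781))) = √(-151432 + (7 + 20592 - 893464)) = √(-151432 - 872865) = √(-1024297) = I*√1024297 ≈ 1012.1*I)
s + l(-2100) = I*√1024297 + 2*(-2100)/(1130 - 2100) = I*√1024297 + 2*(-2100)/(-970) = I*√1024297 + 2*(-2100)*(-1/970) = I*√1024297 + 420/97 = 420/97 + I*√1024297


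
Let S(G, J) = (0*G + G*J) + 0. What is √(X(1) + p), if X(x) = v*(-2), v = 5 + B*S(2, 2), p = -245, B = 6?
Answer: I*√303 ≈ 17.407*I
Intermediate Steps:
S(G, J) = G*J (S(G, J) = (0 + G*J) + 0 = G*J + 0 = G*J)
v = 29 (v = 5 + 6*(2*2) = 5 + 6*4 = 5 + 24 = 29)
X(x) = -58 (X(x) = 29*(-2) = -58)
√(X(1) + p) = √(-58 - 245) = √(-303) = I*√303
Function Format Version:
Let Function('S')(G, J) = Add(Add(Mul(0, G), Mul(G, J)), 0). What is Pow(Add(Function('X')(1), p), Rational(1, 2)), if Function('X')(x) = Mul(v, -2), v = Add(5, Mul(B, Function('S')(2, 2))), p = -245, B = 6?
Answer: Mul(I, Pow(303, Rational(1, 2))) ≈ Mul(17.407, I)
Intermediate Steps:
Function('S')(G, J) = Mul(G, J) (Function('S')(G, J) = Add(Add(0, Mul(G, J)), 0) = Add(Mul(G, J), 0) = Mul(G, J))
v = 29 (v = Add(5, Mul(6, Mul(2, 2))) = Add(5, Mul(6, 4)) = Add(5, 24) = 29)
Function('X')(x) = -58 (Function('X')(x) = Mul(29, -2) = -58)
Pow(Add(Function('X')(1), p), Rational(1, 2)) = Pow(Add(-58, -245), Rational(1, 2)) = Pow(-303, Rational(1, 2)) = Mul(I, Pow(303, Rational(1, 2)))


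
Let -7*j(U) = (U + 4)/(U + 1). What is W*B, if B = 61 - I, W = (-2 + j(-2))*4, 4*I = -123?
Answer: -4404/7 ≈ -629.14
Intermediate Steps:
I = -123/4 (I = (¼)*(-123) = -123/4 ≈ -30.750)
j(U) = -(4 + U)/(7*(1 + U)) (j(U) = -(U + 4)/(7*(U + 1)) = -(4 + U)/(7*(1 + U)))
W = -48/7 (W = (-2 + (-4 - 1*(-2))/(7*(1 - 2)))*4 = (-2 + (⅐)*(-4 + 2)/(-1))*4 = (-2 + (⅐)*(-1)*(-2))*4 = (-2 + 2/7)*4 = -12/7*4 = -48/7 ≈ -6.8571)
B = 367/4 (B = 61 - 1*(-123/4) = 61 + 123/4 = 367/4 ≈ 91.750)
W*B = -48/7*367/4 = -4404/7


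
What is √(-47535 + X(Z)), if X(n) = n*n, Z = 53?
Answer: I*√44726 ≈ 211.49*I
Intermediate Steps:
X(n) = n²
√(-47535 + X(Z)) = √(-47535 + 53²) = √(-47535 + 2809) = √(-44726) = I*√44726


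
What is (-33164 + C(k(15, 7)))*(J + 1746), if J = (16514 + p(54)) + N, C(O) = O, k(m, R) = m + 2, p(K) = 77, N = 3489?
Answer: -723466422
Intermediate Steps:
k(m, R) = 2 + m
J = 20080 (J = (16514 + 77) + 3489 = 16591 + 3489 = 20080)
(-33164 + C(k(15, 7)))*(J + 1746) = (-33164 + (2 + 15))*(20080 + 1746) = (-33164 + 17)*21826 = -33147*21826 = -723466422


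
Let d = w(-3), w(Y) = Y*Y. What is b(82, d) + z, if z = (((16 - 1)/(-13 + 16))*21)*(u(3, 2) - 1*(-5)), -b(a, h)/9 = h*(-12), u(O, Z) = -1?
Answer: 1392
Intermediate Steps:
w(Y) = Y²
d = 9 (d = (-3)² = 9)
b(a, h) = 108*h (b(a, h) = -9*h*(-12) = -(-108)*h = 108*h)
z = 420 (z = (((16 - 1)/(-13 + 16))*21)*(-1 - 1*(-5)) = ((15/3)*21)*(-1 + 5) = ((15*(⅓))*21)*4 = (5*21)*4 = 105*4 = 420)
b(82, d) + z = 108*9 + 420 = 972 + 420 = 1392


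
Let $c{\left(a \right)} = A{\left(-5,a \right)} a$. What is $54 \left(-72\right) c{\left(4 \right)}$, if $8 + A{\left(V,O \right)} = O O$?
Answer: $-124416$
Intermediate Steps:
$A{\left(V,O \right)} = -8 + O^{2}$ ($A{\left(V,O \right)} = -8 + O O = -8 + O^{2}$)
$c{\left(a \right)} = a \left(-8 + a^{2}\right)$ ($c{\left(a \right)} = \left(-8 + a^{2}\right) a = a \left(-8 + a^{2}\right)$)
$54 \left(-72\right) c{\left(4 \right)} = 54 \left(-72\right) 4 \left(-8 + 4^{2}\right) = - 3888 \cdot 4 \left(-8 + 16\right) = - 3888 \cdot 4 \cdot 8 = \left(-3888\right) 32 = -124416$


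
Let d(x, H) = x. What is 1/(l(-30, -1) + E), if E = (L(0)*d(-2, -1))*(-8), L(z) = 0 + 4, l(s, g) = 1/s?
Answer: 30/1919 ≈ 0.015633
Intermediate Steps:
L(z) = 4
E = 64 (E = (4*(-2))*(-8) = -8*(-8) = 64)
1/(l(-30, -1) + E) = 1/(1/(-30) + 64) = 1/(-1/30 + 64) = 1/(1919/30) = 30/1919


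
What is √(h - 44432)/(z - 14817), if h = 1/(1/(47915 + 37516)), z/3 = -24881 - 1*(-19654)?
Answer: -√40999/30498 ≈ -0.0066392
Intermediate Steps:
z = -15681 (z = 3*(-24881 - 1*(-19654)) = 3*(-24881 + 19654) = 3*(-5227) = -15681)
h = 85431 (h = 1/(1/85431) = 85431)
√(h - 44432)/(z - 14817) = √(85431 - 44432)/(-15681 - 14817) = √40999/(-30498) = √40999*(-1/30498) = -√40999/30498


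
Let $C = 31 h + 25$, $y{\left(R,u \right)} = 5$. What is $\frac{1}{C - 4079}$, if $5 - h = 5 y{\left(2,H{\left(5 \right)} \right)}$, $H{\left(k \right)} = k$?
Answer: $- \frac{1}{4674} \approx -0.00021395$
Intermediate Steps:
$h = -20$ ($h = 5 - 5 \cdot 5 = 5 - 25 = -20$)
$C = -595$ ($C = 31 \left(-20\right) + 25 = -620 + 25 = -595$)
$\frac{1}{C - 4079} = \frac{1}{-595 - 4079} = \frac{1}{-4674} = - \frac{1}{4674}$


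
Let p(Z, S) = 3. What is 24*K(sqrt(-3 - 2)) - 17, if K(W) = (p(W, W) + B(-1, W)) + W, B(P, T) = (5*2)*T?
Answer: 55 + 264*I*sqrt(5) ≈ 55.0 + 590.32*I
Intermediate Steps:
B(P, T) = 10*T
K(W) = 3 + 11*W (K(W) = (3 + 10*W) + W = 3 + 11*W)
24*K(sqrt(-3 - 2)) - 17 = 24*(3 + 11*sqrt(-3 - 2)) - 17 = 24*(3 + 11*sqrt(-5)) - 17 = 24*(3 + 11*(I*sqrt(5))) - 17 = 24*(3 + 11*I*sqrt(5)) - 17 = (72 + 264*I*sqrt(5)) - 17 = 55 + 264*I*sqrt(5)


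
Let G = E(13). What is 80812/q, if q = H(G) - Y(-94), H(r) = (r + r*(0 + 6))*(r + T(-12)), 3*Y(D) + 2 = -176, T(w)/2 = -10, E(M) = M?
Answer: -242436/1733 ≈ -139.89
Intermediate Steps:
T(w) = -20 (T(w) = 2*(-10) = -20)
Y(D) = -178/3 (Y(D) = -⅔ + (⅓)*(-176) = -⅔ - 176/3 = -178/3)
G = 13
H(r) = 7*r*(-20 + r) (H(r) = (r + r*(0 + 6))*(r - 20) = (r + r*6)*(-20 + r) = (r + 6*r)*(-20 + r) = (7*r)*(-20 + r) = 7*r*(-20 + r))
q = -1733/3 (q = 7*13*(-20 + 13) - 1*(-178/3) = 7*13*(-7) + 178/3 = -637 + 178/3 = -1733/3 ≈ -577.67)
80812/q = 80812/(-1733/3) = 80812*(-3/1733) = -242436/1733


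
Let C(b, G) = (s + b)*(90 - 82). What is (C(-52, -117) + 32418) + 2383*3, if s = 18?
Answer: 39295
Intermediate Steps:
C(b, G) = 144 + 8*b (C(b, G) = (18 + b)*(90 - 82) = (18 + b)*8 = 144 + 8*b)
(C(-52, -117) + 32418) + 2383*3 = ((144 + 8*(-52)) + 32418) + 2383*3 = ((144 - 416) + 32418) + 7149 = (-272 + 32418) + 7149 = 32146 + 7149 = 39295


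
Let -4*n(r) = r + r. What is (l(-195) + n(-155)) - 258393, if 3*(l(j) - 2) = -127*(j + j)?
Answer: -483607/2 ≈ -2.4180e+5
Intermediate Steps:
l(j) = 2 - 254*j/3 (l(j) = 2 + (-127*(j + j))/3 = 2 + (-254*j)/3 = 2 - 254*j/3)
n(r) = -r/2 (n(r) = -(r + r)/4 = -r/2)
(l(-195) + n(-155)) - 258393 = ((2 - 254/3*(-195)) - 1/2*(-155)) - 258393 = ((2 + 16510) + 155/2) - 258393 = (16512 + 155/2) - 258393 = 33179/2 - 258393 = -483607/2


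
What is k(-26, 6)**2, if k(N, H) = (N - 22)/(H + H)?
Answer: 16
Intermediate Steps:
k(N, H) = (-22 + N)/(2*H) (k(N, H) = (-22 + N)/((2*H)) = (-22 + N)*(1/(2*H)) = (-22 + N)/(2*H))
k(-26, 6)**2 = ((1/2)*(-22 - 26)/6)**2 = ((1/2)*(1/6)*(-48))**2 = (-4)**2 = 16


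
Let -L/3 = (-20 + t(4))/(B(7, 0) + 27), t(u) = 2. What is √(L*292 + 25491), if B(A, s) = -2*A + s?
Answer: √4512963/13 ≈ 163.41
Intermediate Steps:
B(A, s) = s - 2*A
L = 54/13 (L = -3*(-20 + 2)/((0 - 2*7) + 27) = -(-54)/((0 - 14) + 27) = -(-54)/(-14 + 27) = -(-54)/13 = -3*(-18/13) = 54/13 ≈ 4.1538)
√(L*292 + 25491) = √((54/13)*292 + 25491) = √(15768/13 + 25491) = √(347151/13) = √4512963/13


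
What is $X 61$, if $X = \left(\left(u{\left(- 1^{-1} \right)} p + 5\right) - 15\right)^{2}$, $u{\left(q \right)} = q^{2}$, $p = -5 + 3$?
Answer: $8784$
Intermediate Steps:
$p = -2$
$X = 144$ ($X = \left(\left(\left(- 1^{-1}\right)^{2} \left(-2\right) + 5\right) - 15\right)^{2} = \left(\left(\left(\left(-1\right) 1\right)^{2} \left(-2\right) + 5\right) - 15\right)^{2} = \left(\left(\left(-1\right)^{2} \left(-2\right) + 5\right) - 15\right)^{2} = \left(\left(1 \left(-2\right) + 5\right) - 15\right)^{2} = \left(\left(-2 + 5\right) - 15\right)^{2} = \left(3 - 15\right)^{2} = \left(-12\right)^{2} = 144$)
$X 61 = 144 \cdot 61 = 8784$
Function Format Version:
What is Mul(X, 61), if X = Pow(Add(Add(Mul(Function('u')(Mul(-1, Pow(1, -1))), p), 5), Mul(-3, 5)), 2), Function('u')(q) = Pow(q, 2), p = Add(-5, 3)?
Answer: 8784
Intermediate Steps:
p = -2
X = 144 (X = Pow(Add(Add(Mul(Pow(Mul(-1, Pow(1, -1)), 2), -2), 5), Mul(-3, 5)), 2) = Pow(Add(Add(Mul(Pow(Mul(-1, 1), 2), -2), 5), -15), 2) = Pow(Add(Add(Mul(Pow(-1, 2), -2), 5), -15), 2) = Pow(Add(Add(Mul(1, -2), 5), -15), 2) = Pow(Add(Add(-2, 5), -15), 2) = Pow(Add(3, -15), 2) = Pow(-12, 2) = 144)
Mul(X, 61) = Mul(144, 61) = 8784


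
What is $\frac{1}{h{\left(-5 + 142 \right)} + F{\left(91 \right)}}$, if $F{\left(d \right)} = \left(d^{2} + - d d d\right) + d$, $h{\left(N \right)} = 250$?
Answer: $- \frac{1}{744949} \approx -1.3424 \cdot 10^{-6}$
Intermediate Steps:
$F{\left(d \right)} = d + d^{2} - d^{3}$ ($F{\left(d \right)} = \left(d^{2} + - d^{2} d\right) + d = \left(d^{2} - d^{3}\right) + d = d + d^{2} - d^{3}$)
$\frac{1}{h{\left(-5 + 142 \right)} + F{\left(91 \right)}} = \frac{1}{250 + 91 \left(1 + 91 - 91^{2}\right)} = \frac{1}{250 + 91 \left(1 + 91 - 8281\right)} = \frac{1}{250 + 91 \left(-8189\right)} = \frac{1}{250 - 745199} = \frac{1}{-744949} = - \frac{1}{744949}$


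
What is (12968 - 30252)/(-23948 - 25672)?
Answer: 4321/12405 ≈ 0.34833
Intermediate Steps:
(12968 - 30252)/(-23948 - 25672) = -17284/(-49620) = -17284*(-1/49620) = 4321/12405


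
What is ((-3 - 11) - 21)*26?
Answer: -910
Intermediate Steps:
((-3 - 11) - 21)*26 = (-14 - 21)*26 = -35*26 = -910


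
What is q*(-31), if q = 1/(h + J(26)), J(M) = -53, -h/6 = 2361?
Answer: 31/14219 ≈ 0.0021802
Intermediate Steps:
h = -14166 (h = -6*2361 = -14166)
q = -1/14219 (q = 1/(-14166 - 53) = 1/(-14219) = -1/14219 ≈ -7.0328e-5)
q*(-31) = -1/14219*(-31) = 31/14219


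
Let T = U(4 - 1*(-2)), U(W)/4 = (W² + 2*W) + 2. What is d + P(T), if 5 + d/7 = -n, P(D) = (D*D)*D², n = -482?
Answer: 1600003339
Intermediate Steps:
U(W) = 8 + 4*W² + 8*W (U(W) = 4*((W² + 2*W) + 2) = 4*(2 + W² + 2*W) = 8 + 4*W² + 8*W)
T = 200 (T = 8 + 4*(4 - 1*(-2))² + 8*(4 - 1*(-2)) = 8 + 4*(4 + 2)² + 8*(4 + 2) = 8 + 4*6² + 8*6 = 8 + 4*36 + 48 = 8 + 144 + 48 = 200)
P(D) = D⁴ (P(D) = D²*D² = D⁴)
d = 3339 (d = -35 + 7*(-1*(-482)) = -35 + 7*482 = -35 + 3374 = 3339)
d + P(T) = 3339 + 200⁴ = 3339 + 1600000000 = 1600003339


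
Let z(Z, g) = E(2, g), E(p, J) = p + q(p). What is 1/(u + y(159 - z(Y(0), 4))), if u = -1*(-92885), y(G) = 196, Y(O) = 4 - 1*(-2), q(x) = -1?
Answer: 1/93081 ≈ 1.0743e-5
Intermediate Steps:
E(p, J) = -1 + p (E(p, J) = p - 1 = -1 + p)
Y(O) = 6 (Y(O) = 4 + 2 = 6)
z(Z, g) = 1 (z(Z, g) = -1 + 2 = 1)
u = 92885
1/(u + y(159 - z(Y(0), 4))) = 1/(92885 + 196) = 1/93081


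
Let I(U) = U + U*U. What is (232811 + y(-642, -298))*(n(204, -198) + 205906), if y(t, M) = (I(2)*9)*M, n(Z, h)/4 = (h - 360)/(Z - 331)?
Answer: 5667699003386/127 ≈ 4.4628e+10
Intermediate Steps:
I(U) = U + U²
n(Z, h) = 4*(-360 + h)/(-331 + Z) (n(Z, h) = 4*((h - 360)/(Z - 331)) = 4*((-360 + h)/(-331 + Z)) = 4*(-360 + h)/(-331 + Z))
y(t, M) = 54*M (y(t, M) = ((2*(1 + 2))*9)*M = ((2*3)*9)*M = (6*9)*M = 54*M)
(232811 + y(-642, -298))*(n(204, -198) + 205906) = (232811 + 54*(-298))*(4*(-360 - 198)/(-331 + 204) + 205906) = (232811 - 16092)*(4*(-558)/(-127) + 205906) = 216719*(4*(-1/127)*(-558) + 205906) = 216719*(2232/127 + 205906) = 216719*(26152294/127) = 5667699003386/127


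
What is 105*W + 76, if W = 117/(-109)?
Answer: -4001/109 ≈ -36.706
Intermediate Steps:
W = -117/109 (W = 117*(-1/109) = -117/109 ≈ -1.0734)
105*W + 76 = 105*(-117/109) + 76 = -12285/109 + 76 = -4001/109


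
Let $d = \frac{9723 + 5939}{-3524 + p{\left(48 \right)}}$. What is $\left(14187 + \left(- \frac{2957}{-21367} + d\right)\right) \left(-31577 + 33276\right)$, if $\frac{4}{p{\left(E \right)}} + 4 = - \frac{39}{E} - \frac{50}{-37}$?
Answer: $\frac{1859456279191766281}{77167390574} \approx 2.4096 \cdot 10^{7}$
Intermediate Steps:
$p{\left(E \right)} = \frac{4}{- \frac{98}{37} - \frac{39}{E}}$ ($p{\left(E \right)} = \frac{4}{-4 - \left(- \frac{50}{37} + \frac{39}{E}\right)} = \frac{4}{-4 + \left(- \frac{39}{E} + \frac{50}{37}\right)} = \frac{4}{-4 + \left(\frac{50}{37} - \frac{39}{E}\right)} = \frac{4}{- \frac{98}{37} - \frac{39}{E}}$)
$d = - \frac{16045719}{3611522}$ ($d = \frac{9723 + 5939}{-3524 - \frac{7104}{1443 + 98 \cdot 48}} = \frac{15662}{-3524 - \frac{7104}{1443 + 4704}} = \frac{15662}{-3524 - \frac{7104}{6147}} = \frac{15662}{-3524 - 7104 \cdot \frac{1}{6147}} = \frac{15662}{-3524 - \frac{2368}{2049}} = \frac{15662}{- \frac{7223044}{2049}} = 15662 \left(- \frac{2049}{7223044}\right) = - \frac{16045719}{3611522} \approx -4.4429$)
$\left(14187 + \left(- \frac{2957}{-21367} + d\right)\right) \left(-31577 + 33276\right) = \left(14187 - \left(\frac{16045719}{3611522} + \frac{2957}{-21367}\right)\right) \left(-31577 + 33276\right) = \left(14187 - \frac{332169607319}{77167390574}\right) 1699 = \frac{1094441600466019}{77167390574} \cdot 1699 = \frac{1859456279191766281}{77167390574}$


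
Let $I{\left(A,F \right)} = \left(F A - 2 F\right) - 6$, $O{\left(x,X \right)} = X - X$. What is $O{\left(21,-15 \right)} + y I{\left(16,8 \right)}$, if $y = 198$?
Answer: $20988$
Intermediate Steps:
$O{\left(x,X \right)} = 0$
$I{\left(A,F \right)} = -6 - 2 F + A F$ ($I{\left(A,F \right)} = \left(A F - 2 F\right) - 6 = \left(- 2 F + A F\right) - 6 = -6 - 2 F + A F$)
$O{\left(21,-15 \right)} + y I{\left(16,8 \right)} = 0 + 198 \left(-6 - 16 + 16 \cdot 8\right) = 0 + 198 \left(-6 - 16 + 128\right) = 0 + 198 \cdot 106 = 0 + 20988 = 20988$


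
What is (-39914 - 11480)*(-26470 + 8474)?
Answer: 924886424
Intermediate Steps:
(-39914 - 11480)*(-26470 + 8474) = -51394*(-17996) = 924886424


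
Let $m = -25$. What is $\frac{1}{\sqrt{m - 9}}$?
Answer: $- \frac{i \sqrt{34}}{34} \approx - 0.1715 i$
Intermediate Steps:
$\frac{1}{\sqrt{m - 9}} = \frac{1}{\sqrt{-25 - 9}} = \frac{1}{\sqrt{-34}} = \frac{1}{i \sqrt{34}} = - \frac{i \sqrt{34}}{34}$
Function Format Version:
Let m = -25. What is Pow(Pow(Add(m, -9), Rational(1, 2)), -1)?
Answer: Mul(Rational(-1, 34), I, Pow(34, Rational(1, 2))) ≈ Mul(-0.17150, I)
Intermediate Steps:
Pow(Pow(Add(m, -9), Rational(1, 2)), -1) = Pow(Pow(Add(-25, -9), Rational(1, 2)), -1) = Pow(Pow(-34, Rational(1, 2)), -1) = Pow(Mul(I, Pow(34, Rational(1, 2))), -1) = Mul(Rational(-1, 34), I, Pow(34, Rational(1, 2)))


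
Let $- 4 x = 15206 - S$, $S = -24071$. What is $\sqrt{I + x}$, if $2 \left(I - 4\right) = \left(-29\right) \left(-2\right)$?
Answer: $\frac{i \sqrt{39145}}{2} \approx 98.926 i$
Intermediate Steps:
$x = - \frac{39277}{4}$ ($x = - \frac{15206 - -24071}{4} = - \frac{15206 + 24071}{4} = \left(- \frac{1}{4}\right) 39277 = - \frac{39277}{4} \approx -9819.3$)
$I = 33$ ($I = 4 + \frac{\left(-29\right) \left(-2\right)}{2} = 4 + \frac{1}{2} \cdot 58 = 4 + 29 = 33$)
$\sqrt{I + x} = \sqrt{33 - \frac{39277}{4}} = \sqrt{- \frac{39145}{4}} = \frac{i \sqrt{39145}}{2}$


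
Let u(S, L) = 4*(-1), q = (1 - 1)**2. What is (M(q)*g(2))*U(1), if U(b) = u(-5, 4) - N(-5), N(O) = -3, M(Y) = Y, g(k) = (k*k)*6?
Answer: 0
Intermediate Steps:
g(k) = 6*k**2 (g(k) = k**2*6 = 6*k**2)
q = 0 (q = 0**2 = 0)
u(S, L) = -4
U(b) = -1 (U(b) = -4 - 1*(-3) = -4 + 3 = -1)
(M(q)*g(2))*U(1) = (0*(6*2**2))*(-1) = (0*(6*4))*(-1) = (0*24)*(-1) = 0*(-1) = 0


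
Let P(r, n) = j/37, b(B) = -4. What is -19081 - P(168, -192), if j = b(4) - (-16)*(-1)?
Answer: -705977/37 ≈ -19080.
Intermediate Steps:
j = -20 (j = -4 - (-16)*(-1) = -4 - 4*4 = -4 - 16 = -20)
P(r, n) = -20/37
-19081 - P(168, -192) = -19081 - 1*(-20/37) = -19081 + 20/37 = -705977/37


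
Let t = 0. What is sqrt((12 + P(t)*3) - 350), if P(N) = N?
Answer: 13*I*sqrt(2) ≈ 18.385*I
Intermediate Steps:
sqrt((12 + P(t)*3) - 350) = sqrt((12 + 0*3) - 350) = sqrt((12 + 0) - 350) = sqrt(12 - 350) = sqrt(-338) = 13*I*sqrt(2)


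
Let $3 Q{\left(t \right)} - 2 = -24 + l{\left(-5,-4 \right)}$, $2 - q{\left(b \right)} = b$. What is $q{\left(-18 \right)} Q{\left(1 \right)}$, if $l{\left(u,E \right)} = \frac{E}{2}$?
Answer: $-160$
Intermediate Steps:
$q{\left(b \right)} = 2 - b$
$l{\left(u,E \right)} = \frac{E}{2}$ ($l{\left(u,E \right)} = E \frac{1}{2} = \frac{E}{2}$)
$Q{\left(t \right)} = -8$ ($Q{\left(t \right)} = \frac{2}{3} + \frac{-24 + \frac{1}{2} \left(-4\right)}{3} = \frac{2}{3} + \frac{-24 - 2}{3} = \frac{2}{3} + \frac{1}{3} \left(-26\right) = \frac{2}{3} - \frac{26}{3} = -8$)
$q{\left(-18 \right)} Q{\left(1 \right)} = \left(2 - -18\right) \left(-8\right) = \left(2 + 18\right) \left(-8\right) = 20 \left(-8\right) = -160$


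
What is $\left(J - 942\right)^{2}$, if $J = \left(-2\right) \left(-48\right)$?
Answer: $715716$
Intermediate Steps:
$J = 96$
$\left(J - 942\right)^{2} = \left(96 - 942\right)^{2} = \left(-846\right)^{2} = 715716$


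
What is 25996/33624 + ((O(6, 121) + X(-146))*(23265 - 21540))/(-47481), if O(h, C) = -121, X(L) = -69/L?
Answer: 25017932977/4856024313 ≈ 5.1519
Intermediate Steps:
25996/33624 + ((O(6, 121) + X(-146))*(23265 - 21540))/(-47481) = 25996/33624 + ((-121 - 69/(-146))*(23265 - 21540))/(-47481) = 25996*(1/33624) + ((-121 - 69*(-1/146))*1725)*(-1/47481) = 6499/8406 + ((-121 + 69/146)*1725)*(-1/47481) = 6499/8406 - 17597/146*1725*(-1/47481) = 6499/8406 - 30354825/146*(-1/47481) = 6499/8406 + 10118275/2310742 = 25017932977/4856024313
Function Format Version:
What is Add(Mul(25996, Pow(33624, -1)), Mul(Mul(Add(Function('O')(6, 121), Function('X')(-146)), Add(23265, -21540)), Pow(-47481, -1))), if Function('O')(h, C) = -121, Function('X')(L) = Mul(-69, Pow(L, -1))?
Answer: Rational(25017932977, 4856024313) ≈ 5.1519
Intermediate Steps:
Add(Mul(25996, Pow(33624, -1)), Mul(Mul(Add(Function('O')(6, 121), Function('X')(-146)), Add(23265, -21540)), Pow(-47481, -1))) = Add(Mul(25996, Pow(33624, -1)), Mul(Mul(Add(-121, Mul(-69, Pow(-146, -1))), Add(23265, -21540)), Pow(-47481, -1))) = Add(Mul(25996, Rational(1, 33624)), Mul(Mul(Add(-121, Mul(-69, Rational(-1, 146))), 1725), Rational(-1, 47481))) = Add(Rational(6499, 8406), Mul(Mul(Add(-121, Rational(69, 146)), 1725), Rational(-1, 47481))) = Add(Rational(6499, 8406), Mul(Mul(Rational(-17597, 146), 1725), Rational(-1, 47481))) = Add(Rational(6499, 8406), Mul(Rational(-30354825, 146), Rational(-1, 47481))) = Add(Rational(6499, 8406), Rational(10118275, 2310742)) = Rational(25017932977, 4856024313)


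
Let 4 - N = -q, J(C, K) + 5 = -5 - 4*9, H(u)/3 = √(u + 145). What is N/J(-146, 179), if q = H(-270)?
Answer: -2/23 - 15*I*√5/46 ≈ -0.086957 - 0.72915*I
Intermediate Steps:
H(u) = 3*√(145 + u) (H(u) = 3*√(u + 145) = 3*√(145 + u))
q = 15*I*√5 (q = 3*√(145 - 270) = 3*√(-125) = 3*(5*I*√5) = 15*I*√5 ≈ 33.541*I)
J(C, K) = -46 (J(C, K) = -5 + (-5 - 4*9) = -5 + (-5 - 36) = -5 - 41 = -46)
N = 4 + 15*I*√5 (N = 4 - (-1)*15*I*√5 = 4 - (-15)*I*√5 = 4 + 15*I*√5 ≈ 4.0 + 33.541*I)
N/J(-146, 179) = (4 + 15*I*√5)/(-46) = (4 + 15*I*√5)*(-1/46) = -2/23 - 15*I*√5/46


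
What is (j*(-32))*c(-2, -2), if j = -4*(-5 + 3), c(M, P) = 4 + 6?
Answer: -2560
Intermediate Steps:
c(M, P) = 10
j = 8 (j = -4*(-2) = 8)
(j*(-32))*c(-2, -2) = (8*(-32))*10 = -256*10 = -2560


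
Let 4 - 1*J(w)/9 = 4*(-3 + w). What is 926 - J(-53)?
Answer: -1126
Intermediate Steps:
J(w) = 144 - 36*w (J(w) = 36 - 36*(-3 + w) = 36 - 9*(-12 + 4*w) = 36 + (108 - 36*w) = 144 - 36*w)
926 - J(-53) = 926 - (144 - 36*(-53)) = 926 - (144 + 1908) = 926 - 1*2052 = 926 - 2052 = -1126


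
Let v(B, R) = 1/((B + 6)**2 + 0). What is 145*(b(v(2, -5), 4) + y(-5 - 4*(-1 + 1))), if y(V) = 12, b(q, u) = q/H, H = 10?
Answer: 222749/128 ≈ 1740.2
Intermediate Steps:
v(B, R) = (6 + B)**(-2) (v(B, R) = 1/((6 + B)**2 + 0) = 1/((6 + B)**2) = (6 + B)**(-2))
b(q, u) = q/10
145*(b(v(2, -5), 4) + y(-5 - 4*(-1 + 1))) = 145*(1/(10*(6 + 2)**2) + 12) = 145*((1/10)/8**2 + 12) = 145*((1/10)*(1/64) + 12) = 145*(1/640 + 12) = 145*(7681/640) = 222749/128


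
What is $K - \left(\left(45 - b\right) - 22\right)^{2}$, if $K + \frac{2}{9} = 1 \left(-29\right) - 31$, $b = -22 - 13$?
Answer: $- \frac{30818}{9} \approx -3424.2$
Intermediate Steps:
$b = -35$
$K = - \frac{542}{9}$ ($K = - \frac{2}{9} + \left(1 \left(-29\right) - 31\right) = - \frac{2}{9} - 60 = - \frac{542}{9} \approx -60.222$)
$K - \left(\left(45 - b\right) - 22\right)^{2} = - \frac{542}{9} - \left(\left(45 - -35\right) - 22\right)^{2} = - \frac{542}{9} - \left(\left(45 + 35\right) - 22\right)^{2} = - \frac{542}{9} - \left(80 - 22\right)^{2} = - \frac{542}{9} - 58^{2} = - \frac{542}{9} - 3364 = - \frac{30818}{9}$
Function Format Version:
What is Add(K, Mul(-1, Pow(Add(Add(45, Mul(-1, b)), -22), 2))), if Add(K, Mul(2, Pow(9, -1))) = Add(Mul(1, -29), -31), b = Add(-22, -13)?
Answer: Rational(-30818, 9) ≈ -3424.2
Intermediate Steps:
b = -35
K = Rational(-542, 9) (K = Add(Rational(-2, 9), Add(Mul(1, -29), -31)) = Add(Rational(-2, 9), Add(-29, -31)) = Add(Rational(-2, 9), -60) = Rational(-542, 9) ≈ -60.222)
Add(K, Mul(-1, Pow(Add(Add(45, Mul(-1, b)), -22), 2))) = Add(Rational(-542, 9), Mul(-1, Pow(Add(Add(45, Mul(-1, -35)), -22), 2))) = Add(Rational(-542, 9), Mul(-1, Pow(Add(Add(45, 35), -22), 2))) = Add(Rational(-542, 9), Mul(-1, Pow(Add(80, -22), 2))) = Add(Rational(-542, 9), Mul(-1, Pow(58, 2))) = Add(Rational(-542, 9), Mul(-1, 3364)) = Add(Rational(-542, 9), -3364) = Rational(-30818, 9)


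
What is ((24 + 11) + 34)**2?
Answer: 4761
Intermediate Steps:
((24 + 11) + 34)**2 = (35 + 34)**2 = 69**2 = 4761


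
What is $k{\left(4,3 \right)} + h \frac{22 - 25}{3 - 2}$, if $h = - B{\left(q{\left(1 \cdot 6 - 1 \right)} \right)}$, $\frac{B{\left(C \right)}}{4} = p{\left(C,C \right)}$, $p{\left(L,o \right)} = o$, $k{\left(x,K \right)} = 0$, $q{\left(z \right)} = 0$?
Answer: $0$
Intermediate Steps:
$B{\left(C \right)} = 4 C$
$h = 0$ ($h = - 4 \cdot 0 = \left(-1\right) 0 = 0$)
$k{\left(4,3 \right)} + h \frac{22 - 25}{3 - 2} = 0 + 0 \frac{22 - 25}{3 - 2} = 0 + 0 \left(- \frac{3}{1}\right) = 0 + 0 \left(\left(-3\right) 1\right) = 0 + 0 \left(-3\right) = 0 + 0 = 0$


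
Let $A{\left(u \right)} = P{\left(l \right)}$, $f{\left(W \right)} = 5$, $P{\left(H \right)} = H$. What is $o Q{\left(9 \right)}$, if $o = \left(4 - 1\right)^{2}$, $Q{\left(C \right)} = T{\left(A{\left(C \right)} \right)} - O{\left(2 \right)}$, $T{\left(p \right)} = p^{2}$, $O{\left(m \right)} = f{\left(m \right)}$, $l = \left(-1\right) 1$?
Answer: $-36$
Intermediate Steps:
$l = -1$
$A{\left(u \right)} = -1$
$O{\left(m \right)} = 5$
$Q{\left(C \right)} = -4$ ($Q{\left(C \right)} = \left(-1\right)^{2} - 5 = 1 - 5 = -4$)
$o = 9$ ($o = 3^{2} = 9$)
$o Q{\left(9 \right)} = 9 \left(-4\right) = -36$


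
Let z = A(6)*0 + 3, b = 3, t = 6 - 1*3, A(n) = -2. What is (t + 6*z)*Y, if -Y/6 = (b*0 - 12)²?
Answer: -18144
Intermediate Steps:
t = 3 (t = 6 - 3 = 3)
z = 3 (z = -2*0 + 3 = 0 + 3 = 3)
Y = -864 (Y = -6*(3*0 - 12)² = -6*(0 - 12)² = -6*(-12)² = -6*144 = -864)
(t + 6*z)*Y = (3 + 6*3)*(-864) = (3 + 18)*(-864) = 21*(-864) = -18144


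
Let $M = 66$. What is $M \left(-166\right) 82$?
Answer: $-898392$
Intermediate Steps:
$M \left(-166\right) 82 = 66 \left(-166\right) 82 = \left(-10956\right) 82 = -898392$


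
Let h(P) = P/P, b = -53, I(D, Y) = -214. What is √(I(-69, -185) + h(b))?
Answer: I*√213 ≈ 14.595*I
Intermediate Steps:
h(P) = 1
√(I(-69, -185) + h(b)) = √(-214 + 1) = √(-213) = I*√213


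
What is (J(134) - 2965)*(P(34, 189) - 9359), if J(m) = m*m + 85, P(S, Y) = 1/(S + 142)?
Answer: -6208232727/44 ≈ -1.4110e+8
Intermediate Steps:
P(S, Y) = 1/(142 + S)
J(m) = 85 + m**2 (J(m) = m**2 + 85 = 85 + m**2)
(J(134) - 2965)*(P(34, 189) - 9359) = ((85 + 134**2) - 2965)*(1/(142 + 34) - 9359) = ((85 + 17956) - 2965)*(1/176 - 9359) = (18041 - 2965)*(1/176 - 9359) = 15076*(-1647183/176) = -6208232727/44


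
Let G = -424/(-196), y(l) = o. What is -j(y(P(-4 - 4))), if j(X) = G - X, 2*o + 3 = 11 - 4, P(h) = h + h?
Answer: -8/49 ≈ -0.16327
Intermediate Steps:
P(h) = 2*h
o = 2 (o = -3/2 + (11 - 4)/2 = -3/2 + (1/2)*7 = -3/2 + 7/2 = 2)
y(l) = 2
G = 106/49 (G = -424*(-1/196) = 106/49 ≈ 2.1633)
j(X) = 106/49 - X
-j(y(P(-4 - 4))) = -(106/49 - 1*2) = -(106/49 - 2) = -1*8/49 = -8/49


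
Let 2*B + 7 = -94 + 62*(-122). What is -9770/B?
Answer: 3908/1533 ≈ 2.5492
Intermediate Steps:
B = -7665/2 (B = -7/2 + (-94 + 62*(-122))/2 = -7/2 + (-94 - 7564)/2 = -7/2 + (½)*(-7658) = -7/2 - 3829 = -7665/2 ≈ -3832.5)
-9770/B = -9770/(-7665/2) = -9770*(-2/7665) = 3908/1533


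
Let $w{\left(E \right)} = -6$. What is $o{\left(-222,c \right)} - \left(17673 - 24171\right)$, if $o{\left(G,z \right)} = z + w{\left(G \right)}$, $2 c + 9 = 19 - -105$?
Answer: $\frac{13099}{2} \approx 6549.5$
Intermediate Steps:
$c = \frac{115}{2}$ ($c = - \frac{9}{2} + \frac{19 - -105}{2} = - \frac{9}{2} + \frac{19 + 105}{2} = - \frac{9}{2} + \frac{1}{2} \cdot 124 = - \frac{9}{2} + 62 = \frac{115}{2} \approx 57.5$)
$o{\left(G,z \right)} = -6 + z$ ($o{\left(G,z \right)} = z - 6 = -6 + z$)
$o{\left(-222,c \right)} - \left(17673 - 24171\right) = \left(-6 + \frac{115}{2}\right) - \left(17673 - 24171\right) = \frac{103}{2} - \left(17673 - 24171\right) = \frac{103}{2} - -6498 = \frac{103}{2} + 6498 = \frac{13099}{2}$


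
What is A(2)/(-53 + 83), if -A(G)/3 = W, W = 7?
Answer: -7/10 ≈ -0.70000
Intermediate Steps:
A(G) = -21 (A(G) = -3*7 = -21)
A(2)/(-53 + 83) = -21/(-53 + 83) = -21/30 = (1/30)*(-21) = -7/10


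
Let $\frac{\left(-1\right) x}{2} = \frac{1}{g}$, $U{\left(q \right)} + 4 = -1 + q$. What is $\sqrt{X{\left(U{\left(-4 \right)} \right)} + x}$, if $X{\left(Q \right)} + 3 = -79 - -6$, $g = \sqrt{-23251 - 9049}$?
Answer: $\frac{\sqrt{-198225100 + 1615 i \sqrt{323}}}{1615} \approx 0.00063825 + 8.7178 i$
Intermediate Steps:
$U{\left(q \right)} = -5 + q$ ($U{\left(q \right)} = -4 + \left(-1 + q\right) = -5 + q$)
$g = 10 i \sqrt{323}$ ($g = \sqrt{-32300} = 10 i \sqrt{323} \approx 179.72 i$)
$X{\left(Q \right)} = -76$ ($X{\left(Q \right)} = -3 - 73 = -76$)
$x = \frac{i \sqrt{323}}{1615}$ ($x = - \frac{2}{10 i \sqrt{323}} = - 2 \left(- \frac{i \sqrt{323}}{3230}\right) = \frac{i \sqrt{323}}{1615} \approx 0.011128 i$)
$\sqrt{X{\left(U{\left(-4 \right)} \right)} + x} = \sqrt{-76 + \frac{i \sqrt{323}}{1615}}$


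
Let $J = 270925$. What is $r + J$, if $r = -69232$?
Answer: $201693$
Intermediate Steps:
$r + J = -69232 + 270925 = 201693$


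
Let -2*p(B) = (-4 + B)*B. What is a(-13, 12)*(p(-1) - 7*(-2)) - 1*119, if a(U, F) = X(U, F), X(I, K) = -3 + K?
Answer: -31/2 ≈ -15.500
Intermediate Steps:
p(B) = -B*(-4 + B)/2 (p(B) = -(-4 + B)*B/2 = -B*(-4 + B)/2)
a(U, F) = -3 + F
a(-13, 12)*(p(-1) - 7*(-2)) - 1*119 = (-3 + 12)*((½)*(-1)*(4 - 1*(-1)) - 7*(-2)) - 1*119 = 9*((½)*(-1)*(4 + 1) + 14) - 119 = 9*((½)*(-1)*5 + 14) - 119 = 9*(-5/2 + 14) - 119 = 9*(23/2) - 119 = 207/2 - 119 = -31/2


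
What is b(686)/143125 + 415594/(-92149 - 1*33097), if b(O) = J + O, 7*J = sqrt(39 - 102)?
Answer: -29697986247/8962916875 + 3*I*sqrt(7)/1001875 ≈ -3.3134 + 7.9224e-6*I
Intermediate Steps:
J = 3*I*sqrt(7)/7 (J = sqrt(39 - 102)/7 = sqrt(-63)/7 = (3*I*sqrt(7))/7 = 3*I*sqrt(7)/7 ≈ 1.1339*I)
b(O) = O + 3*I*sqrt(7)/7 (b(O) = 3*I*sqrt(7)/7 + O = O + 3*I*sqrt(7)/7)
b(686)/143125 + 415594/(-92149 - 1*33097) = (686 + 3*I*sqrt(7)/7)/143125 + 415594/(-92149 - 1*33097) = (686 + 3*I*sqrt(7)/7)*(1/143125) + 415594/(-92149 - 33097) = (686/143125 + 3*I*sqrt(7)/1001875) + 415594/(-125246) = (686/143125 + 3*I*sqrt(7)/1001875) + 415594*(-1/125246) = (686/143125 + 3*I*sqrt(7)/1001875) - 207797/62623 = -29697986247/8962916875 + 3*I*sqrt(7)/1001875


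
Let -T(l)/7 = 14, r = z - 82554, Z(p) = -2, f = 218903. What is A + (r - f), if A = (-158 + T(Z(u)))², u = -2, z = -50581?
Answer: -286502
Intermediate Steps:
r = -133135 (r = -50581 - 82554 = -133135)
T(l) = -98 (T(l) = -7*14 = -98)
A = 65536 (A = (-158 - 98)² = (-256)² = 65536)
A + (r - f) = 65536 + (-133135 - 1*218903) = 65536 + (-133135 - 218903) = 65536 - 352038 = -286502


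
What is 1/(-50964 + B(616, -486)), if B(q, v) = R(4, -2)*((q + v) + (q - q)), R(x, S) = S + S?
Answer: -1/51484 ≈ -1.9424e-5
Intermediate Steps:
R(x, S) = 2*S
B(q, v) = -4*q - 4*v (B(q, v) = (2*(-2))*((q + v) + (q - q)) = -4*((q + v) + 0) = -4*(q + v) = -4*q - 4*v)
1/(-50964 + B(616, -486)) = 1/(-50964 + (-4*616 - 4*(-486))) = 1/(-50964 + (-2464 + 1944)) = 1/(-50964 - 520) = 1/(-51484) = -1/51484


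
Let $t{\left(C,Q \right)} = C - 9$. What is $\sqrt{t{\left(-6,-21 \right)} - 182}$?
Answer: $i \sqrt{197} \approx 14.036 i$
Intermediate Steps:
$t{\left(C,Q \right)} = -9 + C$ ($t{\left(C,Q \right)} = C - 9 = -9 + C$)
$\sqrt{t{\left(-6,-21 \right)} - 182} = \sqrt{\left(-9 - 6\right) - 182} = \sqrt{-15 - 182} = \sqrt{-197} = i \sqrt{197}$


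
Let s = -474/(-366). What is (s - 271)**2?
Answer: 270668304/3721 ≈ 72741.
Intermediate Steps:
s = 79/61 (s = -474*(-1/366) = 79/61 ≈ 1.2951)
(s - 271)**2 = (79/61 - 271)**2 = (-16452/61)**2 = 270668304/3721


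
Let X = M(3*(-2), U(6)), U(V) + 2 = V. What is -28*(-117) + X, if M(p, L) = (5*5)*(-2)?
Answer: 3226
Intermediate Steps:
U(V) = -2 + V
M(p, L) = -50 (M(p, L) = 25*(-2) = -50)
X = -50
-28*(-117) + X = -28*(-117) - 50 = 3276 - 50 = 3226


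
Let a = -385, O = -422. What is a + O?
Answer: -807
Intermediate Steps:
a + O = -385 - 422 = -807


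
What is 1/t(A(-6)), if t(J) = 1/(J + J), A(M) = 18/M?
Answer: -6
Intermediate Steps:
t(J) = 1/(2*J)
1/t(A(-6)) = 1/(1/(2*((18/(-6))))) = 1/(1/(2*((18*(-1/6))))) = 1/((1/2)/(-3)) = 1/((1/2)*(-1/3)) = 1/(-1/6) = -6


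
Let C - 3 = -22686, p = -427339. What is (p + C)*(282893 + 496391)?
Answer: -350694944248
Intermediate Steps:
C = -22683 (C = 3 - 22686 = -22683)
(p + C)*(282893 + 496391) = (-427339 - 22683)*(282893 + 496391) = -450022*779284 = -350694944248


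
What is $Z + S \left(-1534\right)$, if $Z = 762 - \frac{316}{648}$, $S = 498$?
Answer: $- \frac{123633619}{162} \approx -7.6317 \cdot 10^{5}$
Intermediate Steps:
$Z = \frac{123365}{162}$ ($Z = 762 - 316 \cdot \frac{1}{648} = 762 - \frac{79}{162} = \frac{123365}{162} \approx 761.51$)
$Z + S \left(-1534\right) = \frac{123365}{162} + 498 \left(-1534\right) = \frac{123365}{162} - 763932 = - \frac{123633619}{162}$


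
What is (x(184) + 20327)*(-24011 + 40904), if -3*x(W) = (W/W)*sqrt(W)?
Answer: 343384011 - 11262*sqrt(46) ≈ 3.4331e+8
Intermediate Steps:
x(W) = -sqrt(W)/3 (x(W) = -W/W*sqrt(W)/3 = -sqrt(W)/3)
(x(184) + 20327)*(-24011 + 40904) = (-2*sqrt(46)/3 + 20327)*(-24011 + 40904) = (-2*sqrt(46)/3 + 20327)*16893 = (20327 - 2*sqrt(46)/3)*16893 = 343384011 - 11262*sqrt(46)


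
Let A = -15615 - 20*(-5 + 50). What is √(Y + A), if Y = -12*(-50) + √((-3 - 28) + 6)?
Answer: √(-15915 + 5*I) ≈ 0.0198 + 126.15*I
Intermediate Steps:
Y = 600 + 5*I (Y = 600 + √(-31 + 6) = 600 + √(-25) = 600 + 5*I ≈ 600.0 + 5.0*I)
A = -16515 (A = -15615 - 20*45 = -15615 - 1*900 = -15615 - 900 = -16515)
√(Y + A) = √((600 + 5*I) - 16515) = √(-15915 + 5*I)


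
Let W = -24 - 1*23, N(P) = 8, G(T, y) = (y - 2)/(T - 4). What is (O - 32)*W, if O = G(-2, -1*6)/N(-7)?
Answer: 8977/6 ≈ 1496.2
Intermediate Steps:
G(T, y) = (-2 + y)/(-4 + T)
W = -47 (W = -24 - 23 = -47)
O = ⅙ (O = ((-2 - 1*6)/(-4 - 2))/8 = ((-2 - 6)/(-6))*(⅛) = -⅙*(-8)*(⅛) = (4/3)*(⅛) = ⅙ ≈ 0.16667)
(O - 32)*W = (⅙ - 32)*(-47) = -191/6*(-47) = 8977/6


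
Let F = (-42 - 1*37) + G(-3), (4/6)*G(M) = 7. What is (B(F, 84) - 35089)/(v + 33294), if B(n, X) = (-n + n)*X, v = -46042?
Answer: 35089/12748 ≈ 2.7525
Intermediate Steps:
G(M) = 21/2 (G(M) = (3/2)*7 = 21/2)
F = -137/2 (F = (-42 - 1*37) + 21/2 = (-42 - 37) + 21/2 = -79 + 21/2 = -137/2 ≈ -68.500)
B(n, X) = 0 (B(n, X) = 0*X = 0)
(B(F, 84) - 35089)/(v + 33294) = (0 - 35089)/(-46042 + 33294) = -35089/(-12748) = -35089*(-1/12748) = 35089/12748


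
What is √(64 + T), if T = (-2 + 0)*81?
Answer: 7*I*√2 ≈ 9.8995*I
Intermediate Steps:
T = -162 (T = -2*81 = -162)
√(64 + T) = √(64 - 162) = √(-98) = 7*I*√2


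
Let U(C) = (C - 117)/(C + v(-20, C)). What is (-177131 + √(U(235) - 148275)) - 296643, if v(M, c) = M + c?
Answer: -473774 + 2*I*√8340454/15 ≈ -4.7377e+5 + 385.06*I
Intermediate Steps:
U(C) = (-117 + C)/(-20 + 2*C) (U(C) = (C - 117)/(C + (-20 + C)) = (-117 + C)/(-20 + 2*C))
(-177131 + √(U(235) - 148275)) - 296643 = (-177131 + √((-117 + 235)/(2*(-10 + 235)) - 148275)) - 296643 = (-177131 + √((½)*118/225 - 148275)) - 296643 = (-177131 + √((½)*(1/225)*118 - 148275)) - 296643 = (-177131 + √(59/225 - 148275)) - 296643 = (-177131 + √(-33361816/225)) - 296643 = (-177131 + 2*I*√8340454/15) - 296643 = -473774 + 2*I*√8340454/15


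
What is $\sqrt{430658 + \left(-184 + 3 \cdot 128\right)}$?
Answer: $\sqrt{430858} \approx 656.4$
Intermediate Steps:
$\sqrt{430658 + \left(-184 + 3 \cdot 128\right)} = \sqrt{430658 + \left(-184 + 384\right)} = \sqrt{430658 + 200} = \sqrt{430858}$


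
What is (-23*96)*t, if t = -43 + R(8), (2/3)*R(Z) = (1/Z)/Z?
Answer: 379569/4 ≈ 94892.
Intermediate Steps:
R(Z) = 3/(2*Z²) (R(Z) = 3*((1/Z)/Z)/2 = 3*(1/(Z*Z))/2 = 3/(2*Z²))
t = -5501/128 (t = -43 + (3/2)/8² = -43 + (3/2)*(1/64) = -43 + 3/128 = -5501/128 ≈ -42.977)
(-23*96)*t = -23*96*(-5501/128) = -2208*(-5501/128) = 379569/4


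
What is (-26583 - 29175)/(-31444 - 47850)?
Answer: 27879/39647 ≈ 0.70318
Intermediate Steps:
(-26583 - 29175)/(-31444 - 47850) = -55758/(-79294) = -55758*(-1/79294) = 27879/39647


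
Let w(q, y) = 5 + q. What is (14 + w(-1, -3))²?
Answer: 324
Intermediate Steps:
(14 + w(-1, -3))² = (14 + (5 - 1))² = (14 + 4)² = 18² = 324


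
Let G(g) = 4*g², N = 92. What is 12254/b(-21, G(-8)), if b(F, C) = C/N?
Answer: 140921/32 ≈ 4403.8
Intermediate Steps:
b(F, C) = C/92
12254/b(-21, G(-8)) = 12254/(((4*(-8)²)/92)) = 12254/(((4*64)/92)) = 12254/(((1/92)*256)) = 12254/(64/23) = 12254*(23/64) = 140921/32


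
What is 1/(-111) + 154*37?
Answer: 632477/111 ≈ 5698.0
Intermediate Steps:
1/(-111) + 154*37 = -1/111 + 5698 = 632477/111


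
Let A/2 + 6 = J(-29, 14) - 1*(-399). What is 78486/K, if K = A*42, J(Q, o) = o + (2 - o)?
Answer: 13081/5530 ≈ 2.3655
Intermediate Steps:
J(Q, o) = 2
A = 790 (A = -12 + 2*(2 - 1*(-399)) = -12 + 2*(2 + 399) = -12 + 2*401 = -12 + 802 = 790)
K = 33180 (K = 790*42 = 33180)
78486/K = 78486/33180 = 78486*(1/33180) = 13081/5530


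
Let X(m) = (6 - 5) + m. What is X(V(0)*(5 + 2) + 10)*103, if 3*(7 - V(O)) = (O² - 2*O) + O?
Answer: 6180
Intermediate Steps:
V(O) = 7 - O²/3 + O/3 (V(O) = 7 - ((O² - 2*O) + O)/3 = 7 - (O² - O)/3 = 7 + (-O²/3 + O/3) = 7 - O²/3 + O/3)
X(m) = 1 + m
X(V(0)*(5 + 2) + 10)*103 = (1 + ((7 - ⅓*0² + (⅓)*0)*(5 + 2) + 10))*103 = (1 + ((7 - ⅓*0 + 0)*7 + 10))*103 = (1 + ((7 + 0 + 0)*7 + 10))*103 = (1 + (7*7 + 10))*103 = (1 + (49 + 10))*103 = (1 + 59)*103 = 60*103 = 6180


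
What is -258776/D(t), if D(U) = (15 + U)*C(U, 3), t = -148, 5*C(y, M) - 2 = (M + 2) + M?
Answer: 18484/19 ≈ 972.84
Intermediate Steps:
C(y, M) = 4/5 + 2*M/5 (C(y, M) = 2/5 + ((M + 2) + M)/5 = 2/5 + ((2 + M) + M)/5 = 2/5 + (2 + 2*M)/5 = 2/5 + (2/5 + 2*M/5) = 4/5 + 2*M/5)
D(U) = 30 + 2*U (D(U) = (15 + U)*(4/5 + (2/5)*3) = (15 + U)*(4/5 + 6/5) = (15 + U)*2 = 30 + 2*U)
-258776/D(t) = -258776/(30 + 2*(-148)) = -258776/(30 - 296) = -258776/(-266) = -258776*(-1/266) = 18484/19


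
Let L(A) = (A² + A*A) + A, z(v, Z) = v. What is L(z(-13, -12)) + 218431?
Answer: 218756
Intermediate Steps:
L(A) = A + 2*A² (L(A) = (A² + A²) + A = 2*A² + A = A + 2*A²)
L(z(-13, -12)) + 218431 = -13*(1 + 2*(-13)) + 218431 = -13*(1 - 26) + 218431 = -13*(-25) + 218431 = 325 + 218431 = 218756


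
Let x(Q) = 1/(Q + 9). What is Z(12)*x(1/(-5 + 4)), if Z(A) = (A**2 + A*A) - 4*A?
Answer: 30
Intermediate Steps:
Z(A) = -4*A + 2*A**2 (Z(A) = (A**2 + A**2) - 4*A = 2*A**2 - 4*A = -4*A + 2*A**2)
x(Q) = 1/(9 + Q)
Z(12)*x(1/(-5 + 4)) = (2*12*(-2 + 12))/(9 + 1/(-5 + 4)) = (2*12*10)/(9 + 1/(-1)) = 240/(9 - 1) = 240/8 = 240*(1/8) = 30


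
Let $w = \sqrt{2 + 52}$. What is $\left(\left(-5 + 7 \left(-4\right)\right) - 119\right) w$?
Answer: $- 456 \sqrt{6} \approx -1117.0$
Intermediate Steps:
$w = 3 \sqrt{6}$ ($w = \sqrt{54} = 3 \sqrt{6} \approx 7.3485$)
$\left(\left(-5 + 7 \left(-4\right)\right) - 119\right) w = \left(\left(-5 + 7 \left(-4\right)\right) - 119\right) 3 \sqrt{6} = \left(\left(-5 - 28\right) - 119\right) 3 \sqrt{6} = \left(-33 - 119\right) 3 \sqrt{6} = - 152 \cdot 3 \sqrt{6} = - 456 \sqrt{6}$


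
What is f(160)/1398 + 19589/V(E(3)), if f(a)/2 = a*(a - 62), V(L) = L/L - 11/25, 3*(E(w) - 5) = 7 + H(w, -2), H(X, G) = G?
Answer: 342537295/9786 ≈ 35003.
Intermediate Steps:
E(w) = 20/3 (E(w) = 5 + (7 - 2)/3 = 5 + (⅓)*5 = 5 + 5/3 = 20/3)
V(L) = 14/25 (V(L) = 1 - 11*1/25 = 1 - 11/25 = 14/25)
f(a) = 2*a*(-62 + a) (f(a) = 2*(a*(a - 62)) = 2*(a*(-62 + a)) = 2*a*(-62 + a))
f(160)/1398 + 19589/V(E(3)) = (2*160*(-62 + 160))/1398 + 19589/(14/25) = (2*160*98)*(1/1398) + 19589*(25/14) = 31360*(1/1398) + 489725/14 = 15680/699 + 489725/14 = 342537295/9786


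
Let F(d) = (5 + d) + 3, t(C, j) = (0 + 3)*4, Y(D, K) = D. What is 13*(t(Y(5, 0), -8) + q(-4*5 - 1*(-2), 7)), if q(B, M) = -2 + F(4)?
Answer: 286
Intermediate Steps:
t(C, j) = 12 (t(C, j) = 3*4 = 12)
F(d) = 8 + d
q(B, M) = 10 (q(B, M) = -2 + (8 + 4) = -2 + 12 = 10)
13*(t(Y(5, 0), -8) + q(-4*5 - 1*(-2), 7)) = 13*(12 + 10) = 13*22 = 286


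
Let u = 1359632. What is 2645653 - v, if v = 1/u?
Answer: 3597114479695/1359632 ≈ 2.6457e+6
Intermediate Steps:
v = 1/1359632 ≈ 7.3549e-7
2645653 - v = 2645653 - 1*1/1359632 = 2645653 - 1/1359632 = 3597114479695/1359632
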